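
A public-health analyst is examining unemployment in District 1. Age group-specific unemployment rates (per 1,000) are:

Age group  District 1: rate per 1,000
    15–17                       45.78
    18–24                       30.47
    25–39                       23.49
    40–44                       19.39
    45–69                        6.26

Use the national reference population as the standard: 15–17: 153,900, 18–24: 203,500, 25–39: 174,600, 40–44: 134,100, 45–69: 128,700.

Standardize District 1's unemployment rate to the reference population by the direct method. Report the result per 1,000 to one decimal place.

26.1

Standard total = 794,800; weights = 0.1936, 0.2560, 0.2197, 0.1687, 0.1619.
Standardized rate: 0.1936×45.78 + 0.2560×30.47 + 0.2197×23.49 + 0.1687×19.39 + 0.1619×6.26 = 26.1115 per 1,000.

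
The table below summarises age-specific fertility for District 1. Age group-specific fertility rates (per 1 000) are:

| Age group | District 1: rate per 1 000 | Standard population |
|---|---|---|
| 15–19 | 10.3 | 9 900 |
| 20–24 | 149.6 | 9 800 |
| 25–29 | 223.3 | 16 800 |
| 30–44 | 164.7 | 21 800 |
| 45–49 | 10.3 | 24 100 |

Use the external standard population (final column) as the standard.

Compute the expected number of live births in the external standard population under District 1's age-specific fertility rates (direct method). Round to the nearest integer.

9158

Expected live births = Σ (standard pop × age-specific rate ÷ 1 000)
= 9 900×10.3/1 000 + 9 800×149.6/1 000 + 16 800×223.3/1 000 + 21 800×164.7/1 000 + 24 100×10.3/1 000
= 101.97 + 1466.08 + 3751.44 + 3590.46 + 248.23 = 9158.18.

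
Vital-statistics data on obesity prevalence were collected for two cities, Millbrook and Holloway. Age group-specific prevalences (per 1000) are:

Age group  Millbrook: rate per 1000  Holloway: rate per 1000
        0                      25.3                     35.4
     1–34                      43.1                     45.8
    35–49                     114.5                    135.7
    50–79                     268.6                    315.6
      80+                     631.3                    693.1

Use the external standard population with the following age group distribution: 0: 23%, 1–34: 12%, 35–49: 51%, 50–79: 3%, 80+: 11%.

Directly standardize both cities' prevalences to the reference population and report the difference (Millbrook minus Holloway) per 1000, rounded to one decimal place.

Standard weights: 0.23, 0.12, 0.51, 0.03, 0.11.
Millbrook: 0.2300×25.3 + 0.1200×43.1 + 0.5100×114.5 + 0.0300×268.6 + 0.1100×631.3 = 146.8870 per 1000.
Holloway: 0.2300×35.4 + 0.1200×45.8 + 0.5100×135.7 + 0.0300×315.6 + 0.1100×693.1 = 168.5540 per 1000.
Difference = 146.8870 − 168.5540 = -21.6670.

-21.7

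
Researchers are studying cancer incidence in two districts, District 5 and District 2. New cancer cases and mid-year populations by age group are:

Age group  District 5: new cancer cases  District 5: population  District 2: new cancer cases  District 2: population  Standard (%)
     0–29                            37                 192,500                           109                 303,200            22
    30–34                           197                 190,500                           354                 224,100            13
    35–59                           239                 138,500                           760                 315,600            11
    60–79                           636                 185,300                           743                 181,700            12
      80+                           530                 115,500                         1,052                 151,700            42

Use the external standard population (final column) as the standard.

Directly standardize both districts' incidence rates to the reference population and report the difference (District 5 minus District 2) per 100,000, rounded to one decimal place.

-124.7

Age-specific rates per 100,000 for District 5: 19.22, 103.41, 172.56, 343.23, 458.87.
For District 2: 35.95, 157.97, 240.81, 408.92, 693.47.
Standard weights: 0.22, 0.13, 0.11, 0.12, 0.42.
District 5: 0.2200×19.22 + 0.1300×103.41 + 0.1100×172.56 + 0.1200×343.23 + 0.4200×458.87 = 270.5686 per 100,000.
District 2: 0.2200×35.95 + 0.1300×157.97 + 0.1100×240.81 + 0.1200×408.92 + 0.4200×693.47 = 395.2626 per 100,000.
Difference = 270.5686 − 395.2626 = -124.6940.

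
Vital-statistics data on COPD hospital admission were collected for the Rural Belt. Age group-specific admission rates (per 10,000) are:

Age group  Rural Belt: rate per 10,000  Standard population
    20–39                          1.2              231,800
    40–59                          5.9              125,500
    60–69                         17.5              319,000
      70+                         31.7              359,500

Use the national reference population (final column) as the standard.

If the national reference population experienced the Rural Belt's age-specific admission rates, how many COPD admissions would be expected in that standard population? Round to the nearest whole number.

1800

Expected COPD admissions = Σ (standard pop × age-specific rate ÷ 10,000)
= 231,800×1.2/10,000 + 125,500×5.9/10,000 + 319,000×17.5/10,000 + 359,500×31.7/10,000
= 27.82 + 74.05 + 558.25 + 1139.62 = 1799.73.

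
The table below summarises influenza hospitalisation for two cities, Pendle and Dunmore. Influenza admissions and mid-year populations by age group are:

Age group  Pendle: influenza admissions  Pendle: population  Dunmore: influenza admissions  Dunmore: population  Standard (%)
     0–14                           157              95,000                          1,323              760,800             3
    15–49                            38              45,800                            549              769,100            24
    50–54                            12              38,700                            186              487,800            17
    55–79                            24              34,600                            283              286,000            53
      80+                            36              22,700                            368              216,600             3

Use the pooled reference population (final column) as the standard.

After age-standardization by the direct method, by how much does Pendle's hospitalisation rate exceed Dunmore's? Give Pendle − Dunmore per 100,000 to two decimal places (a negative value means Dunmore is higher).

-14.71

Age-specific rates per 100,000 for Pendle: 165.26, 82.97, 31.01, 69.36, 158.59.
For Dunmore: 173.90, 71.38, 38.13, 98.95, 169.90.
Standard weights: 0.03, 0.24, 0.17, 0.53, 0.03.
Pendle: 0.0300×165.26 + 0.2400×82.97 + 0.1700×31.01 + 0.5300×69.36 + 0.0300×158.59 = 71.6626 per 100,000.
Dunmore: 0.0300×173.90 + 0.2400×71.38 + 0.1700×38.13 + 0.5300×98.95 + 0.0300×169.90 = 86.3718 per 100,000.
Difference = 71.6626 − 86.3718 = -14.7092.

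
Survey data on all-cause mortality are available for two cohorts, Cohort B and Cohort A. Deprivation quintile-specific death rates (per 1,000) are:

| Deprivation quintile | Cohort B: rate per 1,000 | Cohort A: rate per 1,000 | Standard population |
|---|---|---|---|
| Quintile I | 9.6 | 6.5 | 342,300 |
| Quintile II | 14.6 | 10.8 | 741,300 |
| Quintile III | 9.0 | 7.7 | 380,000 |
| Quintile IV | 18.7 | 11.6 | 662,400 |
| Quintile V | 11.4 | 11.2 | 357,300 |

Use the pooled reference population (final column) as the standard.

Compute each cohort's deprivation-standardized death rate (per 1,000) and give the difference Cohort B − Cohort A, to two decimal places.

3.68

Standard total = 2,483,300; weights = 0.1378, 0.2985, 0.1530, 0.2667, 0.1439.
Cohort B: 0.1378×9.6 + 0.2985×14.6 + 0.1530×9.0 + 0.2667×18.7 + 0.1439×11.4 = 13.6871 per 1,000.
Cohort A: 0.1378×6.5 + 0.2985×10.8 + 0.1530×7.7 + 0.2667×11.6 + 0.1439×11.2 = 10.0039 per 1,000.
Difference = 13.6871 − 10.0039 = 3.6832.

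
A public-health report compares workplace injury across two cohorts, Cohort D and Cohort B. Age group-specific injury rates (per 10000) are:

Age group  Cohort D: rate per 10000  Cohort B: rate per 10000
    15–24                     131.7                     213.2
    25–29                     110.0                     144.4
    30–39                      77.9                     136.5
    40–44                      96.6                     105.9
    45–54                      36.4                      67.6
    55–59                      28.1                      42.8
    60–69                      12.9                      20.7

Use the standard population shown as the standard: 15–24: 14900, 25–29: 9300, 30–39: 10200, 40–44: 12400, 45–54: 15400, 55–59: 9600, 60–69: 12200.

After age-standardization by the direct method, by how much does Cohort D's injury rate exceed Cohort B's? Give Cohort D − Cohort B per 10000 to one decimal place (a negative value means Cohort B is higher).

-35.3

Standard total = 84000; weights = 0.1774, 0.1107, 0.1214, 0.1476, 0.1833, 0.1143, 0.1452.
Cohort D: 0.1774×131.7 + 0.1107×110.0 + 0.1214×77.9 + 0.1476×96.6 + 0.1833×36.4 + 0.1143×28.1 + 0.1452×12.9 = 71.0173 per 10000.
Cohort B: 0.1774×213.2 + 0.1107×144.4 + 0.1214×136.5 + 0.1476×105.9 + 0.1833×67.6 + 0.1143×42.8 + 0.1452×20.7 = 106.3038 per 10000.
Difference = 71.0173 − 106.3038 = -35.2865.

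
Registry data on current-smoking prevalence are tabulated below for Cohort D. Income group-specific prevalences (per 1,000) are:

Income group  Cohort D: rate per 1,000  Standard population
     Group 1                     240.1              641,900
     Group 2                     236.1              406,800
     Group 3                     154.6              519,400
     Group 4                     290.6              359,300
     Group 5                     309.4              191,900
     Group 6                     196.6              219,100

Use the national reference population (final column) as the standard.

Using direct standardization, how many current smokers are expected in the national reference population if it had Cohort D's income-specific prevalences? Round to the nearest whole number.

Expected current smokers = Σ (standard pop × income-specific rate ÷ 1,000)
= 641,900×240.1/1,000 + 406,800×236.1/1,000 + 519,400×154.6/1,000 + 359,300×290.6/1,000 + 191,900×309.4/1,000 + 219,100×196.6/1,000
= 154120.19 + 96045.48 + 80299.24 + 104412.58 + 59373.86 + 43075.06 = 537326.41.

537326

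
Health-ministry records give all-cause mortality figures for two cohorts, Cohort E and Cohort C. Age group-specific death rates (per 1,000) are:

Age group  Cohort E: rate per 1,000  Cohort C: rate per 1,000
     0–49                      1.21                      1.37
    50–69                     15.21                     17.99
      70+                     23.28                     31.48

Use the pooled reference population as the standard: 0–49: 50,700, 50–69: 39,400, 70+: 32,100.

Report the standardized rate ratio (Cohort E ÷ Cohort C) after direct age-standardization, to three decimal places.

0.787

Standard total = 122,200; weights = 0.4149, 0.3224, 0.2627.
Cohort E: 0.4149×1.21 + 0.3224×15.21 + 0.2627×23.28 = 11.5214 per 1,000.
Cohort C: 0.4149×1.37 + 0.3224×17.99 + 0.2627×31.48 = 14.6381 per 1,000.
Ratio = 11.5214 ÷ 14.6381 = 0.78708.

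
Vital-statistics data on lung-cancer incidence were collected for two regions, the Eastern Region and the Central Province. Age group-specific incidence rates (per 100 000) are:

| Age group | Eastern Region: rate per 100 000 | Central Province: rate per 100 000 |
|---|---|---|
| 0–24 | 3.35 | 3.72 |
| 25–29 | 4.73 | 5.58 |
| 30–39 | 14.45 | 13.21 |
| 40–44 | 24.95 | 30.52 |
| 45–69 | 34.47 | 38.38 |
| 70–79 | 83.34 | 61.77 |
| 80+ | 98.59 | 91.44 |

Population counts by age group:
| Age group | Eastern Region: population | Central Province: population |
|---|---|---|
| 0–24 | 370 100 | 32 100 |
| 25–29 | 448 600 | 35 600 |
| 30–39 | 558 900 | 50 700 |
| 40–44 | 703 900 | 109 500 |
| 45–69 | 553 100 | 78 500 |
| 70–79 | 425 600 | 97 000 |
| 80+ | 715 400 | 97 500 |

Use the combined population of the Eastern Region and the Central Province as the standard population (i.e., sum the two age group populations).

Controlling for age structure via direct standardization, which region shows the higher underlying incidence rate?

Eastern Region

Combined standard total = 4 276 500; weights = 0.0940, 0.1132, 0.1425, 0.1902, 0.1477, 0.1222, 0.1901.
The Eastern Region: 0.0940×3.35 + 0.1132×4.73 + 0.1425×14.45 + 0.1902×24.95 + 0.1477×34.47 + 0.1222×83.34 + 0.1901×98.59 = 41.6717 per 100 000.
The Central Province: 0.0940×3.72 + 0.1132×5.58 + 0.1425×13.21 + 0.1902×30.52 + 0.1477×38.38 + 0.1222×61.77 + 0.1901×91.44 = 39.2679 per 100 000.
The crude rates (40.81 vs 44.42) would put the Central Province higher, but that reflects its age composition; once standardized to a common age structure, the Eastern Region has the higher underlying rate.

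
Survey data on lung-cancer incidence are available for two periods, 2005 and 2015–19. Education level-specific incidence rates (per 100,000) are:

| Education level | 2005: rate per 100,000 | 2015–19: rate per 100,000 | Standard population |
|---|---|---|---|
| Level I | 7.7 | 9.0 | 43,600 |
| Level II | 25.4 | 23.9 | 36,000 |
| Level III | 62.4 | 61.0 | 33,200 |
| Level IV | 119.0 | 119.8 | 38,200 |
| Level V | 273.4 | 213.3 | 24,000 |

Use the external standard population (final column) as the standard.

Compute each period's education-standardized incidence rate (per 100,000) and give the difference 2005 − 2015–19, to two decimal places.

Standard total = 175,000; weights = 0.2491, 0.2057, 0.1897, 0.2183, 0.1371.
2005: 0.2491×7.7 + 0.2057×25.4 + 0.1897×62.4 + 0.2183×119.0 + 0.1371×273.4 = 82.4526 per 100,000.
2015–19: 0.2491×9.0 + 0.2057×23.9 + 0.1897×61.0 + 0.2183×119.8 + 0.1371×213.3 = 74.1346 per 100,000.
Difference = 82.4526 − 74.1346 = 8.3179.

8.32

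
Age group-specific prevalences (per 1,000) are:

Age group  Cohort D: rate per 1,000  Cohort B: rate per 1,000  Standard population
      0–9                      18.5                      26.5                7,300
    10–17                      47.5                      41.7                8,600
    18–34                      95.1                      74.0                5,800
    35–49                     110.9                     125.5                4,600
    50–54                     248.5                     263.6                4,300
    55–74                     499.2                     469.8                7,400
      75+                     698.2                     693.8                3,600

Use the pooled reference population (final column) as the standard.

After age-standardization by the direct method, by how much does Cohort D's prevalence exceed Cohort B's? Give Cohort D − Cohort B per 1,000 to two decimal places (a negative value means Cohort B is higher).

5.17

Standard total = 41,600; weights = 0.1755, 0.2067, 0.1394, 0.1106, 0.1034, 0.1779, 0.0865.
Cohort D: 0.1755×18.5 + 0.2067×47.5 + 0.1394×95.1 + 0.1106×110.9 + 0.1034×248.5 + 0.1779×499.2 + 0.0865×698.2 = 213.4957 per 1,000.
Cohort B: 0.1755×26.5 + 0.2067×41.7 + 0.1394×74.0 + 0.1106×125.5 + 0.1034×263.6 + 0.1779×469.8 + 0.0865×693.8 = 208.3233 per 1,000.
Difference = 213.4957 − 208.3233 = 5.1724.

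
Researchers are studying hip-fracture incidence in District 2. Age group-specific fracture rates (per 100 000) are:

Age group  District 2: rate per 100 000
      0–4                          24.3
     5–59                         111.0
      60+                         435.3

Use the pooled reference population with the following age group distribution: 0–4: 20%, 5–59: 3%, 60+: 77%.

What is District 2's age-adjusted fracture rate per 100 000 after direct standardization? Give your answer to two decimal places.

Standard weights: 0.20, 0.03, 0.77.
Standardized rate: 0.2000×24.3 + 0.0300×111.0 + 0.7700×435.3 = 343.3710 per 100 000.

343.37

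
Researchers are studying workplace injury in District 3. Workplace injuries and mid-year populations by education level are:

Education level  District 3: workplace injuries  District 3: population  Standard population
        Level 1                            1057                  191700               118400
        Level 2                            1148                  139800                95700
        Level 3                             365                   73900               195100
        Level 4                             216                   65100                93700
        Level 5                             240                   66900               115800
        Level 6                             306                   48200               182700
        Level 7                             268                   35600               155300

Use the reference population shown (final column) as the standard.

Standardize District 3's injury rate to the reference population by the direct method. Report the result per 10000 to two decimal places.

57.05

Education-specific rates per 10000 for District 3: 55.14, 82.12, 49.39, 33.18, 35.87, 63.49, 75.28.
Standard total = 956700; weights = 0.1238, 0.1000, 0.2039, 0.0979, 0.1210, 0.1910, 0.1623.
Standardized rate: 0.1238×55.14 + 0.1000×82.12 + 0.2039×49.39 + 0.0979×33.18 + 0.1210×35.87 + 0.1910×63.49 + 0.1623×75.28 = 57.0464 per 10000.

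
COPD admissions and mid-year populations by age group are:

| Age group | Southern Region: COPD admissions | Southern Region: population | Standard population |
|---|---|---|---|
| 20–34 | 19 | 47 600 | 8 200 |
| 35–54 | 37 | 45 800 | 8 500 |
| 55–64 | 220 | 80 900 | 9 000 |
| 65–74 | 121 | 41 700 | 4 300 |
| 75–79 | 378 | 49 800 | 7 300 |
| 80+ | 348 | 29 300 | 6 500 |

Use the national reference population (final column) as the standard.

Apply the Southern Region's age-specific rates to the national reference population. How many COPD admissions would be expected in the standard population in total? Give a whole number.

Age-specific rates per 10 000 for the Southern Region: 3.99, 8.08, 27.19, 29.02, 75.90, 118.77.
Expected COPD admissions = Σ (standard pop × age-specific rate ÷ 10 000)
= 8 200×3.99/10 000 + 8 500×8.08/10 000 + 9 000×27.19/10 000 + 4 300×29.02/10 000 + 7 300×75.90/10 000 + 6 500×118.77/10 000
= 3.27 + 6.87 + 24.47 + 12.48 + 55.41 + 77.20 = 179.70.

180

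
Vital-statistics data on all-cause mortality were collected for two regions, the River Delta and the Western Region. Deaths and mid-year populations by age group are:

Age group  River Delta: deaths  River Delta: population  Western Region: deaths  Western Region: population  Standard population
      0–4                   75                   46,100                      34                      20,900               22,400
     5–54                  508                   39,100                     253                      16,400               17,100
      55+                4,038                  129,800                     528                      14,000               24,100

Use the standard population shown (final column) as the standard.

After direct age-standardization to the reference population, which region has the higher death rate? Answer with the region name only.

Western Region

Age-specific rates per 1,000 for the River Delta: 1.627, 12.992, 31.109.
For the Western Region: 1.627, 15.427, 37.714.
Standard total = 63,600; weights = 0.3522, 0.2689, 0.3789.
The River Delta: 0.3522×1.627 + 0.2689×12.992 + 0.3789×31.109 = 15.8545 per 1,000.
The Western Region: 0.3522×1.627 + 0.2689×15.427 + 0.3789×37.714 = 19.0118 per 1,000.
The crude rates (21.49 vs 15.89) would put the River Delta higher, but that reflects its age composition; once standardized to a common age structure, the Western Region has the higher underlying rate.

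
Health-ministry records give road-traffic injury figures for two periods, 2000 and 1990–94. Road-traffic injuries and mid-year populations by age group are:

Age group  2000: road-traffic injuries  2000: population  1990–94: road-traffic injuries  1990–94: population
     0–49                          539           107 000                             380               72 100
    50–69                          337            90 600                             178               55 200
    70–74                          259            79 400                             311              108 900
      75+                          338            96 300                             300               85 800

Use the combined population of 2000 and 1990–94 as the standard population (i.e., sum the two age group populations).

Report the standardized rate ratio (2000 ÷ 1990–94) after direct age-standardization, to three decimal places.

1.042

Age-specific rates per 100 000 for 2000: 503.74, 371.96, 326.20, 350.99.
For 1990–94: 527.05, 322.46, 285.58, 349.65.
Combined standard total = 695 300; weights = 0.2576, 0.2097, 0.2708, 0.2619.
2000: 0.2576×503.74 + 0.2097×371.96 + 0.2708×326.20 + 0.2619×350.99 = 388.0187 per 100 000.
1990–94: 0.2576×527.05 + 0.2097×322.46 + 0.2708×285.58 + 0.2619×349.65 = 372.2936 per 100 000.
Ratio = 388.0187 ÷ 372.2936 = 1.04224.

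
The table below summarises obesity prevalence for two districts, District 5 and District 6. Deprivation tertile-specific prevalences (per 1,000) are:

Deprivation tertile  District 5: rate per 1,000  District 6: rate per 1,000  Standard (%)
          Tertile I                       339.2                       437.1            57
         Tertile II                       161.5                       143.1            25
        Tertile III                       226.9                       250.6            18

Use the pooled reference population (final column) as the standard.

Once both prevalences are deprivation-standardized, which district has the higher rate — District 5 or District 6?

District 6

Standard weights: 0.57, 0.25, 0.18.
District 5: 0.5700×339.2 + 0.2500×161.5 + 0.1800×226.9 = 274.5610 per 1,000.
District 6: 0.5700×437.1 + 0.2500×143.1 + 0.1800×250.6 = 330.0300 per 1,000.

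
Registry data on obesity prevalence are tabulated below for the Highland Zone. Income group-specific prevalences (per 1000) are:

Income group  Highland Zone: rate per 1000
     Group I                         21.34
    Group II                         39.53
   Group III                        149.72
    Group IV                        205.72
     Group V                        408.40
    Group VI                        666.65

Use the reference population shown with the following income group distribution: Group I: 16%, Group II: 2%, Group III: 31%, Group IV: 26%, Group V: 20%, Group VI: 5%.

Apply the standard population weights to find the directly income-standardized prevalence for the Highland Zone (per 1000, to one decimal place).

Standard weights: 0.16, 0.02, 0.31, 0.26, 0.20, 0.05.
Standardized rate: 0.1600×21.34 + 0.0200×39.53 + 0.3100×149.72 + 0.2600×205.72 + 0.2000×408.40 + 0.0500×666.65 = 219.1179 per 1000.

219.1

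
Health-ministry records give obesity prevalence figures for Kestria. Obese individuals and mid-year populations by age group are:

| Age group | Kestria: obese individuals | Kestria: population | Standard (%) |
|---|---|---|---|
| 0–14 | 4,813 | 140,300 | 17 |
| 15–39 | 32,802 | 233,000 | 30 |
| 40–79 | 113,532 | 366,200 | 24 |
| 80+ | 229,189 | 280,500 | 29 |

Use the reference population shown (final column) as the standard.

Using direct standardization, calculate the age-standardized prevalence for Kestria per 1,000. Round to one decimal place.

359.4

Age-specific rates per 1,000 for Kestria: 34.305, 140.781, 310.027, 817.073.
Standard weights: 0.17, 0.30, 0.24, 0.29.
Standardized rate: 0.1700×34.305 + 0.3000×140.781 + 0.2400×310.027 + 0.2900×817.073 = 359.4239 per 1,000.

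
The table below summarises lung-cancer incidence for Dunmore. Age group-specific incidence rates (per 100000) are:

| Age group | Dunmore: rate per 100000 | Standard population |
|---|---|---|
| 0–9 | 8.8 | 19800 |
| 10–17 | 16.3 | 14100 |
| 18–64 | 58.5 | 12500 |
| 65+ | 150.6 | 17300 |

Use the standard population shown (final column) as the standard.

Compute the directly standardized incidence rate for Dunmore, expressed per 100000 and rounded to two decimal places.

Standard total = 63700; weights = 0.3108, 0.2214, 0.1962, 0.2716.
Standardized rate: 0.3108×8.8 + 0.2214×16.3 + 0.1962×58.5 + 0.2716×150.6 = 58.7237 per 100000.

58.72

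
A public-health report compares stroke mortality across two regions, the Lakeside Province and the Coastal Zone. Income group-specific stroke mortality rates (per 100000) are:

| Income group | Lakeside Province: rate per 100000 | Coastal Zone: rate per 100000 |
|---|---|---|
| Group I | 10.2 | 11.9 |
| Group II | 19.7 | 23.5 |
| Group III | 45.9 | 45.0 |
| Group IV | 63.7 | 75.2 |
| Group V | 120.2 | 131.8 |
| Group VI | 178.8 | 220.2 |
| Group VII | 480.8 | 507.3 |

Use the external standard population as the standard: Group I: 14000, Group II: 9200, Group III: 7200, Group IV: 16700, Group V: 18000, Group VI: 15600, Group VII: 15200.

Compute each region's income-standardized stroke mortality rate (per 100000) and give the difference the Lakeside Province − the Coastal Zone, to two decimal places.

-15.66

Standard total = 95900; weights = 0.1460, 0.0959, 0.0751, 0.1741, 0.1877, 0.1627, 0.1585.
The Lakeside Province: 0.1460×10.2 + 0.0959×19.7 + 0.0751×45.9 + 0.1741×63.7 + 0.1877×120.2 + 0.1627×178.8 + 0.1585×480.8 = 145.7701 per 100000.
The Coastal Zone: 0.1460×11.9 + 0.0959×23.5 + 0.0751×45.0 + 0.1741×75.2 + 0.1877×131.8 + 0.1627×220.2 + 0.1585×507.3 = 161.4298 per 100000.
Difference = 145.7701 − 161.4298 = -15.6597.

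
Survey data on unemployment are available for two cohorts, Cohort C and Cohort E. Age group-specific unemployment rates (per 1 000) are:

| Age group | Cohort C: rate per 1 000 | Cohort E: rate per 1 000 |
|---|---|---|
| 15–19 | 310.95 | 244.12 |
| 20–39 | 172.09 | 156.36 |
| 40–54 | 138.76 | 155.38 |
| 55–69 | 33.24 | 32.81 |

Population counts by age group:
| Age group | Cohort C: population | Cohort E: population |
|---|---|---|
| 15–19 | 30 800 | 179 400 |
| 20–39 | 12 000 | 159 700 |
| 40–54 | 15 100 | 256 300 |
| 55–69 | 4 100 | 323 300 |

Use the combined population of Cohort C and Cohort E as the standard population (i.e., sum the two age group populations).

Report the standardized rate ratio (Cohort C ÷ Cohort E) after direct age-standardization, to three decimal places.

1.094

Combined standard total = 980 700; weights = 0.2143, 0.1751, 0.2767, 0.3338.
Cohort C: 0.2143×310.95 + 0.1751×172.09 + 0.2767×138.76 + 0.3338×33.24 = 146.2749 per 1 000.
Cohort E: 0.2143×244.12 + 0.1751×156.36 + 0.2767×155.38 + 0.3338×32.81 = 133.6527 per 1 000.
Ratio = 146.2749 ÷ 133.6527 = 1.09444.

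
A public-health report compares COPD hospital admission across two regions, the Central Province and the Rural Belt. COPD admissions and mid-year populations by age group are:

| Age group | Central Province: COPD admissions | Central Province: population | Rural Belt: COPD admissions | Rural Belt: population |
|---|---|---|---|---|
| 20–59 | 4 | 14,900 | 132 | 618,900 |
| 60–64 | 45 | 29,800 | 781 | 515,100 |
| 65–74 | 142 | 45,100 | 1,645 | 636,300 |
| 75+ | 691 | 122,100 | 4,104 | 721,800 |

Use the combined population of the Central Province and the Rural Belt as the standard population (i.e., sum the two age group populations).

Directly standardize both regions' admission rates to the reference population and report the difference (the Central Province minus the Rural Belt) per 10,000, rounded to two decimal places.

Age-specific rates per 10,000 for the Central Province: 2.68, 15.10, 31.49, 56.59.
For the Rural Belt: 2.13, 15.16, 25.85, 56.86.
Combined standard total = 2,704,000; weights = 0.2344, 0.2015, 0.2520, 0.3121.
The Central Province: 0.2344×2.68 + 0.2015×15.10 + 0.2520×31.49 + 0.3121×56.59 = 29.2688 per 10,000.
The Rural Belt: 0.2344×2.13 + 0.2015×15.16 + 0.2520×25.85 + 0.3121×56.86 = 27.8151 per 10,000.
Difference = 29.2688 − 27.8151 = 1.4538.

1.45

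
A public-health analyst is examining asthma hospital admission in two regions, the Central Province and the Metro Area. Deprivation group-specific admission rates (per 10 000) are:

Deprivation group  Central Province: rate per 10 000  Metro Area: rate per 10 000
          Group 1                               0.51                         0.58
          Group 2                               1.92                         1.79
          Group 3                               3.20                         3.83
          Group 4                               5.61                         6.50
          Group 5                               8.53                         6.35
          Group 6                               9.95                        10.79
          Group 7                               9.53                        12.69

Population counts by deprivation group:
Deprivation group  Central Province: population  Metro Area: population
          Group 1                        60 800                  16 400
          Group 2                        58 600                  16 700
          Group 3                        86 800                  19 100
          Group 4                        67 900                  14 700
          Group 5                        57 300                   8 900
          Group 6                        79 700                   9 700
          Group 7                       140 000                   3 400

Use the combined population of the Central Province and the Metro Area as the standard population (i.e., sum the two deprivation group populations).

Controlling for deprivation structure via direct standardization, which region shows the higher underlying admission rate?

Metro Area

Combined standard total = 640 000; weights = 0.1206, 0.1177, 0.1655, 0.1291, 0.1034, 0.1397, 0.2241.
The Central Province: 0.1206×0.51 + 0.1177×1.92 + 0.1655×3.20 + 0.1291×5.61 + 0.1034×8.53 + 0.1397×9.95 + 0.2241×9.53 = 5.9485 per 10 000.
The Metro Area: 0.1206×0.58 + 0.1177×1.79 + 0.1655×3.83 + 0.1291×6.50 + 0.1034×6.35 + 0.1397×10.79 + 0.2241×12.69 = 6.7606 per 10 000.
The crude rates (6.20 vs 4.64) would put the Central Province higher, but that reflects its deprivation composition; once standardized to a common deprivation structure, the Metro Area has the higher underlying rate.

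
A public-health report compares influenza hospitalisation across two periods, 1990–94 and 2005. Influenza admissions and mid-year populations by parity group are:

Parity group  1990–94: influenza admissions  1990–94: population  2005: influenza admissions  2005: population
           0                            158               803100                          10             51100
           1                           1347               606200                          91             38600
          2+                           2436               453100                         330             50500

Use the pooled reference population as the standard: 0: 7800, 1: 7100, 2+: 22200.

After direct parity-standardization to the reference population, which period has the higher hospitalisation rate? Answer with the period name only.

2005

Parity-specific rates per 100000 for 1990–94: 19.67, 222.20, 537.63.
For 2005: 19.57, 235.75, 653.47.
Standard total = 37100; weights = 0.2102, 0.1914, 0.5984.
1990–94: 0.2102×19.67 + 0.1914×222.20 + 0.5984×537.63 = 368.3688 per 100000.
2005: 0.2102×19.57 + 0.1914×235.75 + 0.5984×653.47 = 440.2536 per 100000.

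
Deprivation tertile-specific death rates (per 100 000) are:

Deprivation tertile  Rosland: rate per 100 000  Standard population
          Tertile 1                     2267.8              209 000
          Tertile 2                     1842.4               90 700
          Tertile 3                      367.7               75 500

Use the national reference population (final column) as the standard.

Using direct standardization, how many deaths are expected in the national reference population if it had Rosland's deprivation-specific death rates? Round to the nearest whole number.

6688

Expected deaths = Σ (standard pop × deprivation-specific rate ÷ 100 000)
= 209 000×2267.8/100 000 + 90 700×1842.4/100 000 + 75 500×367.7/100 000
= 4739.70 + 1671.06 + 277.61 = 6688.37.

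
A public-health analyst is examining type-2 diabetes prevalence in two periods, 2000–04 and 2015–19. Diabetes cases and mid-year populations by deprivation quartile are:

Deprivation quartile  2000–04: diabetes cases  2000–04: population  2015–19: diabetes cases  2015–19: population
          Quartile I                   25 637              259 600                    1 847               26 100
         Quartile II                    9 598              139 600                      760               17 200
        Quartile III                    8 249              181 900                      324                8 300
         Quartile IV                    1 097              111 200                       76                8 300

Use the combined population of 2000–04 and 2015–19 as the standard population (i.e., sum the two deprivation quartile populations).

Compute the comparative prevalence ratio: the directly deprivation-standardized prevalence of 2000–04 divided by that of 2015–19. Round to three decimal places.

Deprivation-specific rates per 1 000 for 2000–04: 98.756, 68.754, 45.349, 9.865.
For 2015–19: 70.766, 44.186, 39.036, 9.157.
Combined standard total = 752 200; weights = 0.3798, 0.2085, 0.2529, 0.1589.
2000–04: 0.3798×98.756 + 0.2085×68.754 + 0.2529×45.349 + 0.1589×9.865 = 64.8755 per 1 000.
2015–19: 0.3798×70.766 + 0.2085×44.186 + 0.2529×39.036 + 0.1589×9.157 = 47.4145 per 1 000.
Ratio = 64.8755 ÷ 47.4145 = 1.36826.

1.368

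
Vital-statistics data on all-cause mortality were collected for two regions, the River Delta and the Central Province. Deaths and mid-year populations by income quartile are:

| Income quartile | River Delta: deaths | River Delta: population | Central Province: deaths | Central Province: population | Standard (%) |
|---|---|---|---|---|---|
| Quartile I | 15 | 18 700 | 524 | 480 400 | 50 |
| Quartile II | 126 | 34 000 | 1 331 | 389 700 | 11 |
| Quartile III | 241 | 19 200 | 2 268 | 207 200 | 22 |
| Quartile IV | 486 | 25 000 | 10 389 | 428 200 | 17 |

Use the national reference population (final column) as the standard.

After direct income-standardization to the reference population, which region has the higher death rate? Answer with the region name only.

Central Province

Income-specific rates per 1 000 for the River Delta: 0.802, 3.706, 12.552, 19.440.
For the Central Province: 1.091, 3.415, 10.946, 24.262.
Standard weights: 0.50, 0.11, 0.22, 0.17.
The River Delta: 0.5000×0.802 + 0.1100×3.706 + 0.2200×12.552 + 0.1700×19.440 = 6.8750 per 1 000.
The Central Province: 0.5000×1.091 + 0.1100×3.415 + 0.2200×10.946 + 0.1700×24.262 = 7.4537 per 1 000.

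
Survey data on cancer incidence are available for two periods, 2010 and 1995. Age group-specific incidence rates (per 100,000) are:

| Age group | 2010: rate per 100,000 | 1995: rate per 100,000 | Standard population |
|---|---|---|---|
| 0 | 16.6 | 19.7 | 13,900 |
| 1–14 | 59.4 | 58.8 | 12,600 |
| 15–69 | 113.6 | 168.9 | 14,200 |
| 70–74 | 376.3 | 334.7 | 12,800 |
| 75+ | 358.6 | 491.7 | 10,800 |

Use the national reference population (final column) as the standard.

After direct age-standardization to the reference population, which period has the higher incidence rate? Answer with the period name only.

Standard total = 64,300; weights = 0.2162, 0.1960, 0.2208, 0.1991, 0.1680.
2010: 0.2162×16.6 + 0.1960×59.4 + 0.2208×113.6 + 0.1991×376.3 + 0.1680×358.6 = 175.4560 per 100,000.
1995: 0.2162×19.7 + 0.1960×58.8 + 0.2208×168.9 + 0.1991×334.7 + 0.1680×491.7 = 202.2956 per 100,000.

1995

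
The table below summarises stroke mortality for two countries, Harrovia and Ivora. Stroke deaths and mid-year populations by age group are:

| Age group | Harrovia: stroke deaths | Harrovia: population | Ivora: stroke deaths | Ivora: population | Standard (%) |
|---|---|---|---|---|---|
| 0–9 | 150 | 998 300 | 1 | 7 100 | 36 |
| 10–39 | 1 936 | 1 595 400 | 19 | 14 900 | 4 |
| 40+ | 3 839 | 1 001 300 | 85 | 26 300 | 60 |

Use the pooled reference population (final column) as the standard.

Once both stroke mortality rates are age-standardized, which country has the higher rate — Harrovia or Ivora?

Harrovia

Age-specific rates per 100 000 for Harrovia: 15.03, 121.35, 383.40.
For Ivora: 14.08, 127.52, 323.19.
Standard weights: 0.36, 0.04, 0.60.
Harrovia: 0.3600×15.03 + 0.0400×121.35 + 0.6000×383.40 = 240.3041 per 100 000.
Ivora: 0.3600×14.08 + 0.0400×127.52 + 0.6000×323.19 = 204.0874 per 100 000.
The crude rates (164.81 vs 217.39) would put Ivora higher, but that reflects its age composition; once standardized to a common age structure, Harrovia has the higher underlying rate.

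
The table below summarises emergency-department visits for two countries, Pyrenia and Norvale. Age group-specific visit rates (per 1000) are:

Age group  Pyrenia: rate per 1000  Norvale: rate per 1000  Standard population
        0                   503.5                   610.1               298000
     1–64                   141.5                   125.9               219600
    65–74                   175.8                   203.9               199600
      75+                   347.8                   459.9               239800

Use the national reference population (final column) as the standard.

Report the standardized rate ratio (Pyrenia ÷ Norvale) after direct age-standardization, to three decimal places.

0.831

Standard total = 957000; weights = 0.3114, 0.2295, 0.2086, 0.2506.
Pyrenia: 0.3114×503.5 + 0.2295×141.5 + 0.2086×175.8 + 0.2506×347.8 = 313.0706 per 1000.
Norvale: 0.3114×610.1 + 0.2295×125.9 + 0.2086×203.9 + 0.2506×459.9 = 376.6352 per 1000.
Ratio = 313.0706 ÷ 376.6352 = 0.83123.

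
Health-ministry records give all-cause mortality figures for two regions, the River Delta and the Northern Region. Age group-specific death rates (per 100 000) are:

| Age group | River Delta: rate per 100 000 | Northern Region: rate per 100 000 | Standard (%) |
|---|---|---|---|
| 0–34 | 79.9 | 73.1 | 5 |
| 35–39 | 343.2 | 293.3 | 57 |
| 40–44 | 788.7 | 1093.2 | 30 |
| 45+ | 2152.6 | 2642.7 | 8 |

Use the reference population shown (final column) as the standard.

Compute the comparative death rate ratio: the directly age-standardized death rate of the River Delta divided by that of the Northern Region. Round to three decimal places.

0.857

Standard weights: 0.05, 0.57, 0.30, 0.08.
The River Delta: 0.0500×79.9 + 0.5700×343.2 + 0.3000×788.7 + 0.0800×2152.6 = 608.4370 per 100 000.
The Northern Region: 0.0500×73.1 + 0.5700×293.3 + 0.3000×1093.2 + 0.0800×2642.7 = 710.2120 per 100 000.
Ratio = 608.4370 ÷ 710.2120 = 0.85670.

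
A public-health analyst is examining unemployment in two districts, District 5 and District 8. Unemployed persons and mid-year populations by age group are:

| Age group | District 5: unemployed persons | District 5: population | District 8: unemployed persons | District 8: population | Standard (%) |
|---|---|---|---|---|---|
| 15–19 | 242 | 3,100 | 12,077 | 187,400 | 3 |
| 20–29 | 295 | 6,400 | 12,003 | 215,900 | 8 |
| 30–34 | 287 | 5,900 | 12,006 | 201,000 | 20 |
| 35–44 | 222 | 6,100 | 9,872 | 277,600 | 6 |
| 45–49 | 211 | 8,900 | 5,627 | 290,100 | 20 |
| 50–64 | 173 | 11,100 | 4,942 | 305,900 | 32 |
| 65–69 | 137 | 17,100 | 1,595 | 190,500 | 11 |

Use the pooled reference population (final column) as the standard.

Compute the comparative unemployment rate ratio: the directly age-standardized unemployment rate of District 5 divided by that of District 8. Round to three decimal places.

0.938

Age-specific rates per 1,000 for District 5: 78.065, 46.094, 48.644, 36.393, 23.708, 15.586, 8.012.
For District 8: 64.445, 55.595, 59.731, 35.562, 19.397, 16.156, 8.373.
Standard weights: 0.03, 0.08, 0.20, 0.06, 0.20, 0.32, 0.11.
District 5: 0.0300×78.065 + 0.0800×46.094 + 0.2000×48.644 + 0.0600×36.393 + 0.2000×23.708 + 0.3200×15.586 + 0.1100×8.012 = 28.5521 per 1,000.
District 8: 0.0300×64.445 + 0.0800×55.595 + 0.2000×59.731 + 0.0600×35.562 + 0.2000×19.397 + 0.3200×16.156 + 0.1100×8.373 = 30.4311 per 1,000.
Ratio = 28.5521 ÷ 30.4311 = 0.93825.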